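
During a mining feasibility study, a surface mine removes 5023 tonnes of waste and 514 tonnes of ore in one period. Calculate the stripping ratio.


Stripping ratio = waste tonnage / ore tonnage
= 5023 / 514
= 9.7724

9.7724


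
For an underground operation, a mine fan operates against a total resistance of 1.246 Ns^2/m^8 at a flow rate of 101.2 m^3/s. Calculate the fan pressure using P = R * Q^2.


12760.8342 Pa

Compute Q^2:
Q^2 = 101.2^2 = 10241.44
Compute pressure:
P = R * Q^2 = 1.246 * 10241.44
= 12760.8342 Pa


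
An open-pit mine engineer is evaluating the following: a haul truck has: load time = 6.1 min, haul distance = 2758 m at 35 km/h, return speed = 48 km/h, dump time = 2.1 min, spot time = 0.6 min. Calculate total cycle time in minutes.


16.9755 min

Convert haul speed to m/min: 35 * 1000/60 = 583.3333333 m/min
Haul time = 2758 / 583.3333333 = 4.728 min
Convert return speed to m/min: 48 * 1000/60 = 800 m/min
Return time = 2758 / 800 = 3.4475 min
Total cycle time:
= 6.1 + 4.728 + 2.1 + 3.4475 + 0.6
= 16.9755 min


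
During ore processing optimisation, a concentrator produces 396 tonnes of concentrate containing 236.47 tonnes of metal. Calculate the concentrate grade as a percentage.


Grade = (metal in concentrate / concentrate mass) * 100
= (236.47 / 396) * 100
= 0.5971464646 * 100
= 59.7146%

59.7146%


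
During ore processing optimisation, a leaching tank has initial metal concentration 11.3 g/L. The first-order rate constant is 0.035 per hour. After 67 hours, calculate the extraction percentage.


90.4153%

Compute the exponent:
-k * t = -0.035 * 67 = -2.345
Remaining concentration:
C = 11.3 * exp(-2.345)
= 11.3 * 0.09584720213
= 1.083073384 g/L
Extracted = 11.3 - 1.083073384 = 10.21692662 g/L
Extraction % = 10.21692662 / 11.3 * 100
= 90.4153%


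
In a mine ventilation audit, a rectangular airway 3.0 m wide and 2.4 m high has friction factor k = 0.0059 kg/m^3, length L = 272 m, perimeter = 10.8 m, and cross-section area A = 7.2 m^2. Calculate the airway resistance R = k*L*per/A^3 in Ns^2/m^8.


Compute the numerator:
k * L * per = 0.0059 * 272 * 10.8
= 17.33184
Compute the denominator:
A^3 = 7.2^3 = 373.248
Resistance:
R = 17.33184 / 373.248
= 0.0464 Ns^2/m^8

0.0464 Ns^2/m^8


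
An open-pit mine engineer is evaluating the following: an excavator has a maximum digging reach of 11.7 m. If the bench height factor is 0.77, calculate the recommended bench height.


9.009 m

Bench height = reach * factor
= 11.7 * 0.77
= 9.009 m


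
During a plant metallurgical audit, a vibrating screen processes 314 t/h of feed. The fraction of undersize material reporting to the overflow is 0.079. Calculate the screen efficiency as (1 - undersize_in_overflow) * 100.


92.1%

Screen efficiency = (1 - fraction of undersize in overflow) * 100
= (1 - 0.079) * 100
= 0.921 * 100
= 92.1%


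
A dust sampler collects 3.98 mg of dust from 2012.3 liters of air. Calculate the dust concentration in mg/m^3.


1.9778 mg/m^3

Convert liters to m^3: 1 m^3 = 1000 L
Concentration = mass / volume * 1000
= 3.98 / 2012.3 * 1000
= 0.001977836307 * 1000
= 1.9778 mg/m^3


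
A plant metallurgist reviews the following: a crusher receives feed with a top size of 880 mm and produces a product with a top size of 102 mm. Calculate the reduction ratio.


8.6275

Reduction ratio = feed size / product size
= 880 / 102
= 8.6275


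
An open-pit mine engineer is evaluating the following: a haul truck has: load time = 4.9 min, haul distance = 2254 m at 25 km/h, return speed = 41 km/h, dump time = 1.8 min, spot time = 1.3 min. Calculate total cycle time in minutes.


16.7081 min

Convert haul speed to m/min: 25 * 1000/60 = 416.6666667 m/min
Haul time = 2254 / 416.6666667 = 5.4096 min
Convert return speed to m/min: 41 * 1000/60 = 683.3333333 m/min
Return time = 2254 / 683.3333333 = 3.298536585 min
Total cycle time:
= 4.9 + 5.4096 + 1.8 + 3.298536585 + 1.3
= 16.7081 min


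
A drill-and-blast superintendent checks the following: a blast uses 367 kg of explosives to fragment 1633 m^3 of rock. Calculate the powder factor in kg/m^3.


0.2247 kg/m^3

Powder factor = explosive mass / rock volume
= 367 / 1633
= 0.2247 kg/m^3


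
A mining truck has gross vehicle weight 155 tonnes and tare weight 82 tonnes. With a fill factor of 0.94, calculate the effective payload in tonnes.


68.62 tonnes

Maximum payload = gross - tare
= 155 - 82 = 73 tonnes
Effective payload = max payload * fill factor
= 73 * 0.94
= 68.62 tonnes


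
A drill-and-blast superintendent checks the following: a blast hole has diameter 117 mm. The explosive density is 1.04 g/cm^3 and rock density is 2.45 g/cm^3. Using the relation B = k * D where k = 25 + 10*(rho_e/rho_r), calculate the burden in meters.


First, compute k:
rho_e / rho_r = 1.04 / 2.45 = 0.4244897959
k = 25 + 10 * 0.4244897959 = 29.24489796
Then, compute burden:
B = k * D / 1000 = 29.24489796 * 117 / 1000
= 3421.653061 / 1000
= 3.4217 m

3.4217 m


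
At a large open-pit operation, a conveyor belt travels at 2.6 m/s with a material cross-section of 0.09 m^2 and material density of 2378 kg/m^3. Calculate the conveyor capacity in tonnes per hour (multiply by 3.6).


2003.2272 t/h

Volumetric flow = speed * area
= 2.6 * 0.09 = 0.234 m^3/s
Mass flow = volumetric * density
= 0.234 * 2378 = 556.452 kg/s
Convert to t/h: multiply by 3.6
Capacity = 556.452 * 3.6
= 2003.2272 t/h


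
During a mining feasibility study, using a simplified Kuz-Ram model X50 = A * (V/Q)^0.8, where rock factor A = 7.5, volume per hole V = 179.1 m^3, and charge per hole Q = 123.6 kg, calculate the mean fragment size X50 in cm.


Compute V/Q:
V/Q = 179.1 / 123.6 = 1.449029126
Raise to the power 0.8:
(V/Q)^0.8 = 1.449029126^0.8 = 1.345431812
Multiply by A:
X50 = 7.5 * 1.345431812
= 10.0907 cm

10.0907 cm


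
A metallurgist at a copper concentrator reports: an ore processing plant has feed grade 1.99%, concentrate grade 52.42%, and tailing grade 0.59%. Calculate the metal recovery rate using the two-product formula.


71.1526%

Using the two-product formula:
R = 100 * c * (f - t) / (f * (c - t))
Numerator = 100 * 52.42 * (1.99 - 0.59)
= 100 * 52.42 * 1.4
= 7338.8
Denominator = 1.99 * (52.42 - 0.59)
= 1.99 * 51.83
= 103.1417
R = 7338.8 / 103.1417
= 71.1526%


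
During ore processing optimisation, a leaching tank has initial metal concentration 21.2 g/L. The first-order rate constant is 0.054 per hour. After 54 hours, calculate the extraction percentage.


94.585%

Compute the exponent:
-k * t = -0.054 * 54 = -2.916
Remaining concentration:
C = 21.2 * exp(-2.916)
= 21.2 * 0.05414985409
= 1.147976907 g/L
Extracted = 21.2 - 1.147976907 = 20.05202309 g/L
Extraction % = 20.05202309 / 21.2 * 100
= 94.585%


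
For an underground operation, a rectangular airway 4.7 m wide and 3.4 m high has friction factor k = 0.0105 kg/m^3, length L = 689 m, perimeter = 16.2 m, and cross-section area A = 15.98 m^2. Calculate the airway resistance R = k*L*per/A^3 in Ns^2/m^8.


0.0287 Ns^2/m^8

Compute the numerator:
k * L * per = 0.0105 * 689 * 16.2
= 117.1989
Compute the denominator:
A^3 = 15.98^3 = 4080.659192
Resistance:
R = 117.1989 / 4080.659192
= 0.0287 Ns^2/m^8


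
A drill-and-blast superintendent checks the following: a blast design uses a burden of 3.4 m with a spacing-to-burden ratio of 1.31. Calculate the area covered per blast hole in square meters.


15.1436 m^2

First, find the spacing:
Spacing = burden * ratio = 3.4 * 1.31
= 4.454 m
Then, calculate the area:
Area = burden * spacing = 3.4 * 4.454
= 15.1436 m^2


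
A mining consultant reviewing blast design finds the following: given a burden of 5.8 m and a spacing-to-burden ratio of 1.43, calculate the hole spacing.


Spacing = burden * ratio
= 5.8 * 1.43
= 8.294 m

8.294 m


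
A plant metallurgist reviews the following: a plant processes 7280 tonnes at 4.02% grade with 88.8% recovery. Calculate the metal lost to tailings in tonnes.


32.7775 tonnes

Total metal in feed:
= 7280 * 4.02 / 100 = 292.656 tonnes
Metal recovered:
= 292.656 * 88.8 / 100 = 259.878528 tonnes
Metal lost to tailings:
= 292.656 - 259.878528
= 32.7775 tonnes


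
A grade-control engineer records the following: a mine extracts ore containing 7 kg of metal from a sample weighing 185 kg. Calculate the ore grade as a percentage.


Ore grade = (metal mass / ore mass) * 100
= (7 / 185) * 100
= 0.03783783784 * 100
= 3.7838%

3.7838%


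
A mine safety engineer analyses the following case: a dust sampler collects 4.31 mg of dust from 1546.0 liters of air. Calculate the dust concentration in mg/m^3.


2.7878 mg/m^3

Convert liters to m^3: 1 m^3 = 1000 L
Concentration = mass / volume * 1000
= 4.31 / 1546.0 * 1000
= 0.002787839586 * 1000
= 2.7878 mg/m^3


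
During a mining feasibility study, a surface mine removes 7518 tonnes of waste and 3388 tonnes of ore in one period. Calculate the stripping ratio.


2.219

Stripping ratio = waste tonnage / ore tonnage
= 7518 / 3388
= 2.219


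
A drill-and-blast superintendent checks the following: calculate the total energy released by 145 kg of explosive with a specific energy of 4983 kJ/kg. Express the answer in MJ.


722.535 MJ

Energy = mass * specific_energy / 1000
= 145 * 4983 / 1000
= 722535 / 1000
= 722.535 MJ


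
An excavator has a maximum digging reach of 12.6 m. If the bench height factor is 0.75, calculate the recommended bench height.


9.45 m

Bench height = reach * factor
= 12.6 * 0.75
= 9.45 m


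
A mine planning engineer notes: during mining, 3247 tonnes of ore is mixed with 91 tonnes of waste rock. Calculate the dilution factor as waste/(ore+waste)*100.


2.7262%

Total material = ore + waste
= 3247 + 91 = 3338 tonnes
Dilution = waste / total * 100
= 91 / 3338 * 100
= 0.02726183343 * 100
= 2.7262%


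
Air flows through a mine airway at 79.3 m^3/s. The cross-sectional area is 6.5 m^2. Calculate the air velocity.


Velocity = flow rate / cross-sectional area
= 79.3 / 6.5
= 12.2 m/s

12.2 m/s


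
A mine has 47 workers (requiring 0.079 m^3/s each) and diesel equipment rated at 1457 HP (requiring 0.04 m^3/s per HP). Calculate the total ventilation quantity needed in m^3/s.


Airflow for workers:
Q_people = 47 * 0.079 = 3.713 m^3/s
Airflow for diesel equipment:
Q_diesel = 1457 * 0.04 = 58.28 m^3/s
Total ventilation:
Q_total = 3.713 + 58.28
= 61.993 m^3/s

61.993 m^3/s


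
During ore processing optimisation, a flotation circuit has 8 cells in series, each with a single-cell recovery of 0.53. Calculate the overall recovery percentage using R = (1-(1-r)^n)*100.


Complement of single-cell recovery:
1 - r = 1 - 0.53 = 0.47
Raise to power n:
(1 - r)^8 = 0.47^8 = 0.002381128666
Overall recovery:
R = (1 - 0.002381128666) * 100
= 99.7619%

99.7619%


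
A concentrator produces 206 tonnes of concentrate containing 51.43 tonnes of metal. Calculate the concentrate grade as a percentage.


24.966%

Grade = (metal in concentrate / concentrate mass) * 100
= (51.43 / 206) * 100
= 0.2496601942 * 100
= 24.966%


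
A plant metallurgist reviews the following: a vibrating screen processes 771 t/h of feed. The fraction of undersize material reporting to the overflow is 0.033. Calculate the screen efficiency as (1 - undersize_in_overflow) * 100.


Screen efficiency = (1 - fraction of undersize in overflow) * 100
= (1 - 0.033) * 100
= 0.967 * 100
= 96.7%

96.7%


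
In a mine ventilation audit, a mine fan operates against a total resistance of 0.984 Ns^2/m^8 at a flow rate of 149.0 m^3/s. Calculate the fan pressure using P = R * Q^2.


21845.784 Pa

Compute Q^2:
Q^2 = 149.0^2 = 22201.0
Compute pressure:
P = R * Q^2 = 0.984 * 22201.0
= 21845.784 Pa


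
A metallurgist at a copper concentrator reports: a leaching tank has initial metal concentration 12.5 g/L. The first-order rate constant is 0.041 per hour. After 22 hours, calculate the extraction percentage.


59.4243%

Compute the exponent:
-k * t = -0.041 * 22 = -0.902
Remaining concentration:
C = 12.5 * exp(-0.902)
= 12.5 * 0.405757333
= 5.071966663 g/L
Extracted = 12.5 - 5.071966663 = 7.428033337 g/L
Extraction % = 7.428033337 / 12.5 * 100
= 59.4243%


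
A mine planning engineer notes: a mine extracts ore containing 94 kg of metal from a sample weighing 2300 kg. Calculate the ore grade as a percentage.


Ore grade = (metal mass / ore mass) * 100
= (94 / 2300) * 100
= 0.04086956522 * 100
= 4.087%

4.087%


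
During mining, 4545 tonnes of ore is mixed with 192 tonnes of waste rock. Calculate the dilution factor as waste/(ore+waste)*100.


4.0532%

Total material = ore + waste
= 4545 + 192 = 4737 tonnes
Dilution = waste / total * 100
= 192 / 4737 * 100
= 0.04053198227 * 100
= 4.0532%


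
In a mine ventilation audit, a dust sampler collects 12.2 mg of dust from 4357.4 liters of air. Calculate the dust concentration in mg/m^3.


Convert liters to m^3: 1 m^3 = 1000 L
Concentration = mass / volume * 1000
= 12.2 / 4357.4 * 1000
= 0.002799834764 * 1000
= 2.7998 mg/m^3

2.7998 mg/m^3


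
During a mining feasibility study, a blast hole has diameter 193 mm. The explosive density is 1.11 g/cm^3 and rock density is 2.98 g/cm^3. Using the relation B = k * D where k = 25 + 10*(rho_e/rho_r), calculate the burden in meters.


First, compute k:
rho_e / rho_r = 1.11 / 2.98 = 0.3724832215
k = 25 + 10 * 0.3724832215 = 28.72483221
Then, compute burden:
B = k * D / 1000 = 28.72483221 * 193 / 1000
= 5543.892617 / 1000
= 5.5439 m

5.5439 m


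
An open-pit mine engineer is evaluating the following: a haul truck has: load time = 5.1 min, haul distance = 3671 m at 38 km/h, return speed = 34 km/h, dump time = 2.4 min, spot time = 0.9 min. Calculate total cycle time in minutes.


20.6746 min

Convert haul speed to m/min: 38 * 1000/60 = 633.3333333 m/min
Haul time = 3671 / 633.3333333 = 5.796315789 min
Convert return speed to m/min: 34 * 1000/60 = 566.6666667 m/min
Return time = 3671 / 566.6666667 = 6.478235294 min
Total cycle time:
= 5.1 + 5.796315789 + 2.4 + 6.478235294 + 0.9
= 20.6746 min


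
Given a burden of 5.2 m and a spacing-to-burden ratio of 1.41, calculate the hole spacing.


7.332 m

Spacing = burden * ratio
= 5.2 * 1.41
= 7.332 m


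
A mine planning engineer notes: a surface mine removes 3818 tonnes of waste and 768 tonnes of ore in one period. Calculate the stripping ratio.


4.9714

Stripping ratio = waste tonnage / ore tonnage
= 3818 / 768
= 4.9714


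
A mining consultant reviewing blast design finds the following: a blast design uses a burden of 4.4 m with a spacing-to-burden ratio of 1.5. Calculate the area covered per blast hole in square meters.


29.04 m^2

First, find the spacing:
Spacing = burden * ratio = 4.4 * 1.5
= 6.6 m
Then, calculate the area:
Area = burden * spacing = 4.4 * 6.6
= 29.04 m^2


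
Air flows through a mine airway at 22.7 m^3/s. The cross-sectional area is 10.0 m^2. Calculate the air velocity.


2.27 m/s

Velocity = flow rate / cross-sectional area
= 22.7 / 10.0
= 2.27 m/s


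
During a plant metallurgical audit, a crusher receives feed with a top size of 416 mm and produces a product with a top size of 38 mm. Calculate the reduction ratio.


Reduction ratio = feed size / product size
= 416 / 38
= 10.9474

10.9474


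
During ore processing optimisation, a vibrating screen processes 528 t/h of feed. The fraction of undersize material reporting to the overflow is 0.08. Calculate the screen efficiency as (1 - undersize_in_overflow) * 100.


Screen efficiency = (1 - fraction of undersize in overflow) * 100
= (1 - 0.08) * 100
= 0.92 * 100
= 92.0%

92.0%


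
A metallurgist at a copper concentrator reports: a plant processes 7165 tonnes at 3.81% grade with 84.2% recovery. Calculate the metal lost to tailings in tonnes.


Total metal in feed:
= 7165 * 3.81 / 100 = 272.9865 tonnes
Metal recovered:
= 272.9865 * 84.2 / 100 = 229.854633 tonnes
Metal lost to tailings:
= 272.9865 - 229.854633
= 43.1319 tonnes

43.1319 tonnes


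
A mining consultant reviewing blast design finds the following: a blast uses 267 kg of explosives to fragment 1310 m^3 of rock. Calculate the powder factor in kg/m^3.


0.2038 kg/m^3

Powder factor = explosive mass / rock volume
= 267 / 1310
= 0.2038 kg/m^3


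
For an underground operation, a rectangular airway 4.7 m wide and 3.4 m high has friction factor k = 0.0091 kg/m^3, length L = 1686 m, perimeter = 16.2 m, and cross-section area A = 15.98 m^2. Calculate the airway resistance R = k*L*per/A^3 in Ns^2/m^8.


Compute the numerator:
k * L * per = 0.0091 * 1686 * 16.2
= 248.55012
Compute the denominator:
A^3 = 15.98^3 = 4080.659192
Resistance:
R = 248.55012 / 4080.659192
= 0.0609 Ns^2/m^8

0.0609 Ns^2/m^8


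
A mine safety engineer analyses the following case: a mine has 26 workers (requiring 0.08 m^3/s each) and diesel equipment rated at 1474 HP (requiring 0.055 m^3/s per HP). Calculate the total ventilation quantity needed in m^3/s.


83.15 m^3/s

Airflow for workers:
Q_people = 26 * 0.08 = 2.08 m^3/s
Airflow for diesel equipment:
Q_diesel = 1474 * 0.055 = 81.07 m^3/s
Total ventilation:
Q_total = 2.08 + 81.07
= 83.15 m^3/s


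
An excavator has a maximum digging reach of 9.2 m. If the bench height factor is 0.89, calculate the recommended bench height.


8.188 m

Bench height = reach * factor
= 9.2 * 0.89
= 8.188 m


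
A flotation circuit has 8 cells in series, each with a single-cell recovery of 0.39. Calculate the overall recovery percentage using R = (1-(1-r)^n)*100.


98.0829%

Complement of single-cell recovery:
1 - r = 1 - 0.39 = 0.61
Raise to power n:
(1 - r)^8 = 0.61^8 = 0.0191707313
Overall recovery:
R = (1 - 0.0191707313) * 100
= 98.0829%


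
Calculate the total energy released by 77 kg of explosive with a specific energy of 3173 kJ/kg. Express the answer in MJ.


244.321 MJ

Energy = mass * specific_energy / 1000
= 77 * 3173 / 1000
= 244321 / 1000
= 244.321 MJ


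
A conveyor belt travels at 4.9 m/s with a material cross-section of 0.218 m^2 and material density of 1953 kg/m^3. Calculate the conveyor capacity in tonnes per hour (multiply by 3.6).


Volumetric flow = speed * area
= 4.9 * 0.218 = 1.0682 m^3/s
Mass flow = volumetric * density
= 1.0682 * 1953 = 2086.1946 kg/s
Convert to t/h: multiply by 3.6
Capacity = 2086.1946 * 3.6
= 7510.3006 t/h

7510.3006 t/h


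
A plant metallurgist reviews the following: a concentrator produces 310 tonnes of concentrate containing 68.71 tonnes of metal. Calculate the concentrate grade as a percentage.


Grade = (metal in concentrate / concentrate mass) * 100
= (68.71 / 310) * 100
= 0.2216451613 * 100
= 22.1645%

22.1645%


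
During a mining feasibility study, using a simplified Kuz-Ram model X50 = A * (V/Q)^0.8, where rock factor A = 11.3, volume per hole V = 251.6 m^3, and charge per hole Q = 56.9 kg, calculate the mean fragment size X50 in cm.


37.1157 cm

Compute V/Q:
V/Q = 251.6 / 56.9 = 4.421792619
Raise to the power 0.8:
(V/Q)^0.8 = 4.421792619^0.8 = 3.284571319
Multiply by A:
X50 = 11.3 * 3.284571319
= 37.1157 cm


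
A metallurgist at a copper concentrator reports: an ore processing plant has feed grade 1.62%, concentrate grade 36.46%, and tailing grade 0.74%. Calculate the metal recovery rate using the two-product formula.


55.4463%

Using the two-product formula:
R = 100 * c * (f - t) / (f * (c - t))
Numerator = 100 * 36.46 * (1.62 - 0.74)
= 100 * 36.46 * 0.88
= 3208.48
Denominator = 1.62 * (36.46 - 0.74)
= 1.62 * 35.72
= 57.8664
R = 3208.48 / 57.8664
= 55.4463%


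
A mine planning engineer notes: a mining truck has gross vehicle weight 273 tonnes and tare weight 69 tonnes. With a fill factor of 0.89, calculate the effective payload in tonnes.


Maximum payload = gross - tare
= 273 - 69 = 204 tonnes
Effective payload = max payload * fill factor
= 204 * 0.89
= 181.56 tonnes

181.56 tonnes


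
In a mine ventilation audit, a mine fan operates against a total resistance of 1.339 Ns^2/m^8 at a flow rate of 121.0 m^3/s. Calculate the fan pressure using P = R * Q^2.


19604.299 Pa

Compute Q^2:
Q^2 = 121.0^2 = 14641.0
Compute pressure:
P = R * Q^2 = 1.339 * 14641.0
= 19604.299 Pa


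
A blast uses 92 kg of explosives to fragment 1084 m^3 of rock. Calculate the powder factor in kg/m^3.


0.0849 kg/m^3

Powder factor = explosive mass / rock volume
= 92 / 1084
= 0.0849 kg/m^3


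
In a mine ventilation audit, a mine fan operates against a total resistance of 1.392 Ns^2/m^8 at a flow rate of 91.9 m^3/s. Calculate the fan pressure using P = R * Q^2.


11756.2891 Pa

Compute Q^2:
Q^2 = 91.9^2 = 8445.61
Compute pressure:
P = R * Q^2 = 1.392 * 8445.61
= 11756.2891 Pa


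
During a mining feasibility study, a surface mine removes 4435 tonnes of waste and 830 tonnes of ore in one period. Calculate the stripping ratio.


5.3434

Stripping ratio = waste tonnage / ore tonnage
= 4435 / 830
= 5.3434


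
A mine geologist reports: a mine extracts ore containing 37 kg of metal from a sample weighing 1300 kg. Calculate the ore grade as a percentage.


2.8462%

Ore grade = (metal mass / ore mass) * 100
= (37 / 1300) * 100
= 0.02846153846 * 100
= 2.8462%


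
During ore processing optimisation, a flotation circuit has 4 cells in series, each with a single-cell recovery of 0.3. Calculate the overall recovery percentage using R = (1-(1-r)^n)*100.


Complement of single-cell recovery:
1 - r = 1 - 0.3 = 0.7
Raise to power n:
(1 - r)^4 = 0.7^4 = 0.2401
Overall recovery:
R = (1 - 0.2401) * 100
= 75.99%

75.99%


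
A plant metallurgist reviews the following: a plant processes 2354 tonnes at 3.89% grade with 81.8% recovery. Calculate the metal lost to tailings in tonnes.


Total metal in feed:
= 2354 * 3.89 / 100 = 91.5706 tonnes
Metal recovered:
= 91.5706 * 81.8 / 100 = 74.9047508 tonnes
Metal lost to tailings:
= 91.5706 - 74.9047508
= 16.6658 tonnes

16.6658 tonnes


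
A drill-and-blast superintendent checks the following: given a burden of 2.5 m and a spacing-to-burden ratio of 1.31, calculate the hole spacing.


3.275 m

Spacing = burden * ratio
= 2.5 * 1.31
= 3.275 m


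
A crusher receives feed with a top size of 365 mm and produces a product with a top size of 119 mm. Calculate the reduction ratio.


3.0672

Reduction ratio = feed size / product size
= 365 / 119
= 3.0672


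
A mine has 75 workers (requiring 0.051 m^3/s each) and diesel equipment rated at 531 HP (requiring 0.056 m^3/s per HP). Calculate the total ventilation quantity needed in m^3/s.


33.561 m^3/s

Airflow for workers:
Q_people = 75 * 0.051 = 3.825 m^3/s
Airflow for diesel equipment:
Q_diesel = 531 * 0.056 = 29.736 m^3/s
Total ventilation:
Q_total = 3.825 + 29.736
= 33.561 m^3/s


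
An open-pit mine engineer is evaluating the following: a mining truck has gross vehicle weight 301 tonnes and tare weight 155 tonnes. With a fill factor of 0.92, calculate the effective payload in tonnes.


Maximum payload = gross - tare
= 301 - 155 = 146 tonnes
Effective payload = max payload * fill factor
= 146 * 0.92
= 134.32 tonnes

134.32 tonnes


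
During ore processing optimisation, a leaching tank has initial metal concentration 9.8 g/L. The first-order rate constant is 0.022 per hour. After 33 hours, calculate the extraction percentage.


Compute the exponent:
-k * t = -0.022 * 33 = -0.726
Remaining concentration:
C = 9.8 * exp(-0.726)
= 9.8 * 0.4838404865
= 4.741636767 g/L
Extracted = 9.8 - 4.741636767 = 5.058363233 g/L
Extraction % = 5.058363233 / 9.8 * 100
= 51.616%

51.616%


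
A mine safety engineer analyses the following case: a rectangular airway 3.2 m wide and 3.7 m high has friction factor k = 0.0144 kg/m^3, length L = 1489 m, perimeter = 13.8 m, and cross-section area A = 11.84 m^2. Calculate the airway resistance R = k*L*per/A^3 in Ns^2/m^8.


0.1783 Ns^2/m^8

Compute the numerator:
k * L * per = 0.0144 * 1489 * 13.8
= 295.89408
Compute the denominator:
A^3 = 11.84^3 = 1659.797504
Resistance:
R = 295.89408 / 1659.797504
= 0.1783 Ns^2/m^8


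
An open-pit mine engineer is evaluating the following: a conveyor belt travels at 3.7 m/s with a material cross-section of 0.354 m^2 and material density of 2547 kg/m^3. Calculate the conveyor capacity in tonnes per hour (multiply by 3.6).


Volumetric flow = speed * area
= 3.7 * 0.354 = 1.3098 m^3/s
Mass flow = volumetric * density
= 1.3098 * 2547 = 3336.0606 kg/s
Convert to t/h: multiply by 3.6
Capacity = 3336.0606 * 3.6
= 12009.8182 t/h

12009.8182 t/h


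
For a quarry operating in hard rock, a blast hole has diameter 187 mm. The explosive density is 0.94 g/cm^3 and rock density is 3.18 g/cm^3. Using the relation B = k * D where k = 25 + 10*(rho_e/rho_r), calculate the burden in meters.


5.2278 m

First, compute k:
rho_e / rho_r = 0.94 / 3.18 = 0.2955974843
k = 25 + 10 * 0.2955974843 = 27.95597484
Then, compute burden:
B = k * D / 1000 = 27.95597484 * 187 / 1000
= 5227.767296 / 1000
= 5.2278 m


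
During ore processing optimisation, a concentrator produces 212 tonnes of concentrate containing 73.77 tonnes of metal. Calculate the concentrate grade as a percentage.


34.7972%

Grade = (metal in concentrate / concentrate mass) * 100
= (73.77 / 212) * 100
= 0.3479716981 * 100
= 34.7972%


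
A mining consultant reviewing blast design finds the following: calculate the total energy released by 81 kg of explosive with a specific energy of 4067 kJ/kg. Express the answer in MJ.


Energy = mass * specific_energy / 1000
= 81 * 4067 / 1000
= 329427 / 1000
= 329.427 MJ

329.427 MJ


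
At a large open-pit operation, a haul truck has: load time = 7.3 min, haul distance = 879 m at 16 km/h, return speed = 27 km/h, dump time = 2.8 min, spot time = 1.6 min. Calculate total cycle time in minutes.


16.9496 min

Convert haul speed to m/min: 16 * 1000/60 = 266.6666667 m/min
Haul time = 879 / 266.6666667 = 3.29625 min
Convert return speed to m/min: 27 * 1000/60 = 450 m/min
Return time = 879 / 450 = 1.953333333 min
Total cycle time:
= 7.3 + 3.29625 + 2.8 + 1.953333333 + 1.6
= 16.9496 min


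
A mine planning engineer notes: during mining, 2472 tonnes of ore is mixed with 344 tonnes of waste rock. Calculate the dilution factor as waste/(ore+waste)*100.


Total material = ore + waste
= 2472 + 344 = 2816 tonnes
Dilution = waste / total * 100
= 344 / 2816 * 100
= 0.1221590909 * 100
= 12.2159%

12.2159%


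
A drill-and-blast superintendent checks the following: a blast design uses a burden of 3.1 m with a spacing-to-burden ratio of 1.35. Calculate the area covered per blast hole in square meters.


First, find the spacing:
Spacing = burden * ratio = 3.1 * 1.35
= 4.185 m
Then, calculate the area:
Area = burden * spacing = 3.1 * 4.185
= 12.9735 m^2

12.9735 m^2


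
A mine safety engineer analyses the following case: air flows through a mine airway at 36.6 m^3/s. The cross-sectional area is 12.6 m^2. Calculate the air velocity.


Velocity = flow rate / cross-sectional area
= 36.6 / 12.6
= 2.9048 m/s

2.9048 m/s


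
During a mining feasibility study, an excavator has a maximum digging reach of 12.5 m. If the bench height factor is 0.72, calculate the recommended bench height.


Bench height = reach * factor
= 12.5 * 0.72
= 9.0 m

9.0 m


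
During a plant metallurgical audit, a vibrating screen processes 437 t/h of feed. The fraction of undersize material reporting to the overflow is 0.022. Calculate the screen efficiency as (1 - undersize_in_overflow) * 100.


97.8%

Screen efficiency = (1 - fraction of undersize in overflow) * 100
= (1 - 0.022) * 100
= 0.978 * 100
= 97.8%


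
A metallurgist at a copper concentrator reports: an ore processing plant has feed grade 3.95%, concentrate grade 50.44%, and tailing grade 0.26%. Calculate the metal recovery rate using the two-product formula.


Using the two-product formula:
R = 100 * c * (f - t) / (f * (c - t))
Numerator = 100 * 50.44 * (3.95 - 0.26)
= 100 * 50.44 * 3.69
= 18612.36
Denominator = 3.95 * (50.44 - 0.26)
= 3.95 * 50.18
= 198.211
R = 18612.36 / 198.211
= 93.9018%

93.9018%


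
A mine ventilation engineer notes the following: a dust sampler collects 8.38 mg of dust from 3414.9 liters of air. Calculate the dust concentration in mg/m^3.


2.454 mg/m^3

Convert liters to m^3: 1 m^3 = 1000 L
Concentration = mass / volume * 1000
= 8.38 / 3414.9 * 1000
= 0.002453951799 * 1000
= 2.454 mg/m^3


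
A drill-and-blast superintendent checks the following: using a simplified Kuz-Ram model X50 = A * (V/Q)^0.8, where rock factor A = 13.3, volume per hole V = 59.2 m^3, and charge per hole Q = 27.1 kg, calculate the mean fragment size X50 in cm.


Compute V/Q:
V/Q = 59.2 / 27.1 = 2.184501845
Raise to the power 0.8:
(V/Q)^0.8 = 2.184501845^0.8 = 1.868451945
Multiply by A:
X50 = 13.3 * 1.868451945
= 24.8504 cm

24.8504 cm


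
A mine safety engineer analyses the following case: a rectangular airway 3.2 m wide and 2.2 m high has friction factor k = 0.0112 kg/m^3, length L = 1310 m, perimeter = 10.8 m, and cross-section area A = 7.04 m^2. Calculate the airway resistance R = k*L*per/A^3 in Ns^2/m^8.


Compute the numerator:
k * L * per = 0.0112 * 1310 * 10.8
= 158.4576
Compute the denominator:
A^3 = 7.04^3 = 348.913664
Resistance:
R = 158.4576 / 348.913664
= 0.4541 Ns^2/m^8

0.4541 Ns^2/m^8


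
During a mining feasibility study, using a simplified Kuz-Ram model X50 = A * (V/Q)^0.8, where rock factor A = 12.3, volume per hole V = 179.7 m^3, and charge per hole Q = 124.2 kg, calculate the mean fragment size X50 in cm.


Compute V/Q:
V/Q = 179.7 / 124.2 = 1.446859903
Raise to the power 0.8:
(V/Q)^0.8 = 1.446859903^0.8 = 1.343820262
Multiply by A:
X50 = 12.3 * 1.343820262
= 16.529 cm

16.529 cm


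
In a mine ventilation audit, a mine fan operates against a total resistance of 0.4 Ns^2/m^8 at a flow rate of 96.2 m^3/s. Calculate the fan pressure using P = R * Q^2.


Compute Q^2:
Q^2 = 96.2^2 = 9254.44
Compute pressure:
P = R * Q^2 = 0.4 * 9254.44
= 3701.776 Pa

3701.776 Pa


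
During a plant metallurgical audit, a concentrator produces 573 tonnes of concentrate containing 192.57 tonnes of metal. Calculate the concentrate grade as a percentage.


33.6073%

Grade = (metal in concentrate / concentrate mass) * 100
= (192.57 / 573) * 100
= 0.3360732984 * 100
= 33.6073%


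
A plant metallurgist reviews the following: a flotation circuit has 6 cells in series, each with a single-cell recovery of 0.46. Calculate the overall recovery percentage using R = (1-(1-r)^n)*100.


97.5205%

Complement of single-cell recovery:
1 - r = 1 - 0.46 = 0.54
Raise to power n:
(1 - r)^6 = 0.54^6 = 0.0247949113
Overall recovery:
R = (1 - 0.0247949113) * 100
= 97.5205%


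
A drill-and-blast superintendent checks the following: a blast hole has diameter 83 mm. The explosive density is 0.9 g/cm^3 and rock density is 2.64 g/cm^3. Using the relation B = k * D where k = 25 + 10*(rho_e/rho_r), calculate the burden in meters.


2.358 m

First, compute k:
rho_e / rho_r = 0.9 / 2.64 = 0.3409090909
k = 25 + 10 * 0.3409090909 = 28.40909091
Then, compute burden:
B = k * D / 1000 = 28.40909091 * 83 / 1000
= 2357.954545 / 1000
= 2.358 m


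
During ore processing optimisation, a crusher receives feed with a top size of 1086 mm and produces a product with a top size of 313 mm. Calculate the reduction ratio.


3.4696

Reduction ratio = feed size / product size
= 1086 / 313
= 3.4696


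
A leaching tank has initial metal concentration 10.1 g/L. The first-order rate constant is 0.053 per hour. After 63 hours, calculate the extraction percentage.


96.4528%

Compute the exponent:
-k * t = -0.053 * 63 = -3.339
Remaining concentration:
C = 10.1 * exp(-3.339)
= 10.1 * 0.0354724124
= 0.3582713653 g/L
Extracted = 10.1 - 0.3582713653 = 9.741728635 g/L
Extraction % = 9.741728635 / 10.1 * 100
= 96.4528%


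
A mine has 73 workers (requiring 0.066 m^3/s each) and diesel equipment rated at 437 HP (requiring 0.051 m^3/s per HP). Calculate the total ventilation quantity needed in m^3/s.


27.105 m^3/s

Airflow for workers:
Q_people = 73 * 0.066 = 4.818 m^3/s
Airflow for diesel equipment:
Q_diesel = 437 * 0.051 = 22.287 m^3/s
Total ventilation:
Q_total = 4.818 + 22.287
= 27.105 m^3/s


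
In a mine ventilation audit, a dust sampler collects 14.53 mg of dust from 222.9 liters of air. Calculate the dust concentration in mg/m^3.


Convert liters to m^3: 1 m^3 = 1000 L
Concentration = mass / volume * 1000
= 14.53 / 222.9 * 1000
= 0.06518618214 * 1000
= 65.1862 mg/m^3

65.1862 mg/m^3


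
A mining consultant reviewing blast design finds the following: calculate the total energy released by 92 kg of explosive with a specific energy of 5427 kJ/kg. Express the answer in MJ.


499.284 MJ

Energy = mass * specific_energy / 1000
= 92 * 5427 / 1000
= 499284 / 1000
= 499.284 MJ


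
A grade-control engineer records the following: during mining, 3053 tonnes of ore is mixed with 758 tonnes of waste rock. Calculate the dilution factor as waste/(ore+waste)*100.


Total material = ore + waste
= 3053 + 758 = 3811 tonnes
Dilution = waste / total * 100
= 758 / 3811 * 100
= 0.1988979271 * 100
= 19.8898%

19.8898%


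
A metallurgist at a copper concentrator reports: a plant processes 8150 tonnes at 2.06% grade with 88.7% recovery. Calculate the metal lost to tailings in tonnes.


18.9716 tonnes

Total metal in feed:
= 8150 * 2.06 / 100 = 167.89 tonnes
Metal recovered:
= 167.89 * 88.7 / 100 = 148.91843 tonnes
Metal lost to tailings:
= 167.89 - 148.91843
= 18.9716 tonnes


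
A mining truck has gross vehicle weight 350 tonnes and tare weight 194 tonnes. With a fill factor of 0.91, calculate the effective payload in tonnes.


Maximum payload = gross - tare
= 350 - 194 = 156 tonnes
Effective payload = max payload * fill factor
= 156 * 0.91
= 141.96 tonnes

141.96 tonnes


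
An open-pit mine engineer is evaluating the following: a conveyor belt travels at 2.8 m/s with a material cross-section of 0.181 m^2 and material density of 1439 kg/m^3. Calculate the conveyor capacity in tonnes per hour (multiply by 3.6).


Volumetric flow = speed * area
= 2.8 * 0.181 = 0.5068 m^3/s
Mass flow = volumetric * density
= 0.5068 * 1439 = 729.2852 kg/s
Convert to t/h: multiply by 3.6
Capacity = 729.2852 * 3.6
= 2625.4267 t/h

2625.4267 t/h


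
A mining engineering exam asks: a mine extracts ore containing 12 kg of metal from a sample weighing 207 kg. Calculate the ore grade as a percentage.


Ore grade = (metal mass / ore mass) * 100
= (12 / 207) * 100
= 0.05797101449 * 100
= 5.7971%

5.7971%


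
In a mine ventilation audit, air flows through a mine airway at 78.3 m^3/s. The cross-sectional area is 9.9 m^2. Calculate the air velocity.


7.9091 m/s

Velocity = flow rate / cross-sectional area
= 78.3 / 9.9
= 7.9091 m/s


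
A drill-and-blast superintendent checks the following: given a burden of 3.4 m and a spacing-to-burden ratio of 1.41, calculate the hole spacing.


Spacing = burden * ratio
= 3.4 * 1.41
= 4.794 m

4.794 m


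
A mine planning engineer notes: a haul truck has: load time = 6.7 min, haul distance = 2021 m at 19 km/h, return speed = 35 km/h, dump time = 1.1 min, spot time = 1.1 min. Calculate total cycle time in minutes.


Convert haul speed to m/min: 19 * 1000/60 = 316.6666667 m/min
Haul time = 2021 / 316.6666667 = 6.382105263 min
Convert return speed to m/min: 35 * 1000/60 = 583.3333333 m/min
Return time = 2021 / 583.3333333 = 3.464571429 min
Total cycle time:
= 6.7 + 6.382105263 + 1.1 + 3.464571429 + 1.1
= 18.7467 min

18.7467 min


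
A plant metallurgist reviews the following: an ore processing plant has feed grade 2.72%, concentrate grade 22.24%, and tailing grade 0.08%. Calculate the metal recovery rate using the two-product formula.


Using the two-product formula:
R = 100 * c * (f - t) / (f * (c - t))
Numerator = 100 * 22.24 * (2.72 - 0.08)
= 100 * 22.24 * 2.64
= 5871.36
Denominator = 2.72 * (22.24 - 0.08)
= 2.72 * 22.16
= 60.2752
R = 5871.36 / 60.2752
= 97.4092%

97.4092%


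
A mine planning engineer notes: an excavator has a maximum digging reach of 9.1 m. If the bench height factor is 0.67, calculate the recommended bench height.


Bench height = reach * factor
= 9.1 * 0.67
= 6.097 m

6.097 m


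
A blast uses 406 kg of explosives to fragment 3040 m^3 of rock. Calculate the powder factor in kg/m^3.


0.1336 kg/m^3

Powder factor = explosive mass / rock volume
= 406 / 3040
= 0.1336 kg/m^3


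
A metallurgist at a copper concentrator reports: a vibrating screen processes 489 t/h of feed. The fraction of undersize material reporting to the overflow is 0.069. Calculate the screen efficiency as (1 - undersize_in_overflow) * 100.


93.1%

Screen efficiency = (1 - fraction of undersize in overflow) * 100
= (1 - 0.069) * 100
= 0.931 * 100
= 93.1%


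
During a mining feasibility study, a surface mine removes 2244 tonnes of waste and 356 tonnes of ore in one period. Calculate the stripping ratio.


Stripping ratio = waste tonnage / ore tonnage
= 2244 / 356
= 6.3034

6.3034


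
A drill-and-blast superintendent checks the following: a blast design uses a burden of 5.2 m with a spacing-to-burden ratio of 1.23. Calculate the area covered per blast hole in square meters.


First, find the spacing:
Spacing = burden * ratio = 5.2 * 1.23
= 6.396 m
Then, calculate the area:
Area = burden * spacing = 5.2 * 6.396
= 33.2592 m^2

33.2592 m^2


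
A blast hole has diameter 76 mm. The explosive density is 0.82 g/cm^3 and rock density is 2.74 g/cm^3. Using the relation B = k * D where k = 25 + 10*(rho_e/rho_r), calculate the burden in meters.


2.1274 m

First, compute k:
rho_e / rho_r = 0.82 / 2.74 = 0.299270073
k = 25 + 10 * 0.299270073 = 27.99270073
Then, compute burden:
B = k * D / 1000 = 27.99270073 * 76 / 1000
= 2127.445255 / 1000
= 2.1274 m


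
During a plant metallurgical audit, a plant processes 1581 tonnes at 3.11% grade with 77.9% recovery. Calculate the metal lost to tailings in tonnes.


Total metal in feed:
= 1581 * 3.11 / 100 = 49.1691 tonnes
Metal recovered:
= 49.1691 * 77.9 / 100 = 38.3027289 tonnes
Metal lost to tailings:
= 49.1691 - 38.3027289
= 10.8664 tonnes

10.8664 tonnes


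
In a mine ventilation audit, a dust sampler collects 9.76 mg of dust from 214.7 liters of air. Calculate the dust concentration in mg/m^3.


45.4588 mg/m^3

Convert liters to m^3: 1 m^3 = 1000 L
Concentration = mass / volume * 1000
= 9.76 / 214.7 * 1000
= 0.04545877969 * 1000
= 45.4588 mg/m^3


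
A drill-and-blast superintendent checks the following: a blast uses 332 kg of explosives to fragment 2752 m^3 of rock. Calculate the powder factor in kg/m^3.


0.1206 kg/m^3

Powder factor = explosive mass / rock volume
= 332 / 2752
= 0.1206 kg/m^3


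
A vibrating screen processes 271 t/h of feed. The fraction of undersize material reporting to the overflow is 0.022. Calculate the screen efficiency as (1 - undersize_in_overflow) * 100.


97.8%

Screen efficiency = (1 - fraction of undersize in overflow) * 100
= (1 - 0.022) * 100
= 0.978 * 100
= 97.8%


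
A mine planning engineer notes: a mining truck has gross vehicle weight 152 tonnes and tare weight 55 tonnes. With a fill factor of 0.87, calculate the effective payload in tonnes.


Maximum payload = gross - tare
= 152 - 55 = 97 tonnes
Effective payload = max payload * fill factor
= 97 * 0.87
= 84.39 tonnes

84.39 tonnes


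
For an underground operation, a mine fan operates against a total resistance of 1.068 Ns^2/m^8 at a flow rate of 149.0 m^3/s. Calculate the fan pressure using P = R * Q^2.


Compute Q^2:
Q^2 = 149.0^2 = 22201.0
Compute pressure:
P = R * Q^2 = 1.068 * 22201.0
= 23710.668 Pa

23710.668 Pa


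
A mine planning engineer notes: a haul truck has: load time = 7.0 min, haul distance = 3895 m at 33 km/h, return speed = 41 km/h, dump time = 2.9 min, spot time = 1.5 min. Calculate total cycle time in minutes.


24.1818 min

Convert haul speed to m/min: 33 * 1000/60 = 550 m/min
Haul time = 3895 / 550 = 7.081818182 min
Convert return speed to m/min: 41 * 1000/60 = 683.3333333 m/min
Return time = 3895 / 683.3333333 = 5.7 min
Total cycle time:
= 7.0 + 7.081818182 + 2.9 + 5.7 + 1.5
= 24.1818 min
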